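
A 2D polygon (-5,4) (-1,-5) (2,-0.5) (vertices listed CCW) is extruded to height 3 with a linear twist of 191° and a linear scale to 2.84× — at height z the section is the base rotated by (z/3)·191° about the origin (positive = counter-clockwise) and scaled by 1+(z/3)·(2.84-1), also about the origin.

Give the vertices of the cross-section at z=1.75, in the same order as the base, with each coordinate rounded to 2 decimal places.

Cross-section at z=1.75: (-3.94,-12.68) (10.41,1.86) (-0.55,4.24)

t = z/height = 1.75/3 = 0.583333
s = 1 + (scale-1)·z/height = 1 + (2.84-1)·1.75/3 = 2.073333
θ = twist·z/height = 191°·1.75/3 = 111.4167° = 1.944588 rad
cos θ = -0.365148, sin θ = 0.930950 (intermediates below are computed at full precision and shown rounded to 5 d.p.)
v1: (-5,4) → rotate → (-1.89806,-6.11534) → ×s → (-3.93531,-12.67914) → (-3.94,-12.68)
v2: (-1,-5) → rotate → (5.01990,0.89479) → ×s → (10.40792,1.85519) → (10.41,1.86)
v3: (2,-0.5) → rotate → (-0.26482,2.04447) → ×s → (-0.54906,4.23887) → (-0.55,4.24)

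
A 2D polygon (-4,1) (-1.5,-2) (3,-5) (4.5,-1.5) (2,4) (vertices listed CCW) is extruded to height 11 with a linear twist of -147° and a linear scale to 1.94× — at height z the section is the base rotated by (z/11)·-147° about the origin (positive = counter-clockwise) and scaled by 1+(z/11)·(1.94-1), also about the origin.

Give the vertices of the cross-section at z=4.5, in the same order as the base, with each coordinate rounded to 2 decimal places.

t = z/height = 4.5/11 = 0.409091
s = 1 + (scale-1)·z/height = 1 + (1.94-1)·4.5/11 = 1.384545
θ = twist·z/height = -147°·4.5/11 = -60.1364° = -1.049578 rad
cos θ = 0.497937, sin θ = -0.867213 (intermediates below are computed at full precision and shown rounded to 5 d.p.)
v1: (-4,1) → rotate → (-1.12454,3.96679) → ×s → (-1.55697,5.49220) → (-1.56,5.49)
v2: (-1.5,-2) → rotate → (-2.48133,0.30494) → ×s → (-3.43552,0.42221) → (-3.44,0.42)
v3: (3,-5) → rotate → (-2.84225,-5.09133) → ×s → (-3.93523,-7.04917) → (-3.94,-7.05)
v4: (4.5,-1.5) → rotate → (0.93990,-4.64936) → ×s → (1.30133,-6.43726) → (1.30,-6.44)
v5: (2,4) → rotate → (4.46473,0.25732) → ×s → (6.18162,0.35628) → (6.18,0.36)

Cross-section at z=4.5: (-1.56,5.49) (-3.44,0.42) (-3.94,-7.05) (1.30,-6.44) (6.18,0.36)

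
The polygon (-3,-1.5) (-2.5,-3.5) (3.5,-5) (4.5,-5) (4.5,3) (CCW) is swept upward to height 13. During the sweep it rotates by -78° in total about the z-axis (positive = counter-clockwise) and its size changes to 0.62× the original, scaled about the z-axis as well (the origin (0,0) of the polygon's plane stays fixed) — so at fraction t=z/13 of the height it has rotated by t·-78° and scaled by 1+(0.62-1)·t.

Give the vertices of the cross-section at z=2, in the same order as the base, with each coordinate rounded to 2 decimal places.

Cross-section at z=2: (-3.06,-0.79) (-2.99,-2.73) (2.24,-5.29) (3.17,-5.49) (4.73,1.88)

t = z/height = 2/13 = 0.153846
s = 1 + (scale-1)·z/height = 1 + (0.62-1)·2/13 = 0.941538
θ = twist·z/height = -78°·2/13 = -12.0000° = -0.209440 rad
cos θ = 0.978148, sin θ = -0.207912 (intermediates below are computed at full precision and shown rounded to 5 d.p.)
v1: (-3,-1.5) → rotate → (-3.24631,-0.84349) → ×s → (-3.05653,-0.79417) → (-3.06,-0.79)
v2: (-2.5,-3.5) → rotate → (-3.17306,-2.90374) → ×s → (-2.98756,-2.73398) → (-2.99,-2.73)
v3: (3.5,-5) → rotate → (2.38396,-5.61843) → ×s → (2.24459,-5.28997) → (2.24,-5.29)
v4: (4.5,-5) → rotate → (3.36211,-5.82634) → ×s → (3.16555,-5.48572) → (3.17,-5.49)
v5: (4.5,3) → rotate → (5.02540,1.99884) → ×s → (4.73161,1.88198) → (4.73,1.88)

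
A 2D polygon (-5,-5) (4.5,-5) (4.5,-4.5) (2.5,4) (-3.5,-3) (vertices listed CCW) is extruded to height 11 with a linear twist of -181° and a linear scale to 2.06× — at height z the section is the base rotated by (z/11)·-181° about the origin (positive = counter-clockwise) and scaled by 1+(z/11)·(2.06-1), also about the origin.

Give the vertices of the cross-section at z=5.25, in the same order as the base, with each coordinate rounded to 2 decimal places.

t = z/height = 5.25/11 = 0.477273
s = 1 + (scale-1)·z/height = 1 + (2.06-1)·5.25/11 = 1.505909
θ = twist·z/height = -181°·5.25/11 = -86.3864° = -1.507726 rad
cos θ = 0.063028, sin θ = -0.998012 (intermediates below are computed at full precision and shown rounded to 5 d.p.)
v1: (-5,-5) → rotate → (-5.30520,4.67492) → ×s → (-7.98915,7.04000) → (-7.99,7.04)
v2: (4.5,-5) → rotate → (-4.70643,-4.80619) → ×s → (-7.08746,-7.23769) → (-7.09,-7.24)
v3: (4.5,-4.5) → rotate → (-4.20743,-4.77468) → ×s → (-6.33600,-7.19023) → (-6.34,-7.19)
v4: (2.5,4) → rotate → (4.14962,-2.24292) → ×s → (6.24895,-3.37763) → (6.25,-3.38)
v5: (-3.5,-3) → rotate → (-3.21463,3.30396) → ×s → (-4.84095,4.97546) → (-4.84,4.98)

Cross-section at z=5.25: (-7.99,7.04) (-7.09,-7.24) (-6.34,-7.19) (6.25,-3.38) (-4.84,4.98)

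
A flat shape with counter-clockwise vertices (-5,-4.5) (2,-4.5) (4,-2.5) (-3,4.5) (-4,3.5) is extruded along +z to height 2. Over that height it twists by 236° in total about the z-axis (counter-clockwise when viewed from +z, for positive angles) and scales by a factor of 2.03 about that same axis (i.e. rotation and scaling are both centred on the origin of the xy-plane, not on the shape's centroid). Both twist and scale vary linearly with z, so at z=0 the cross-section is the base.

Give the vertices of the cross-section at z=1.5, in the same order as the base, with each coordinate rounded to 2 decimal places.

t = z/height = 1.5/2 = 0.75
s = 1 + (scale-1)·z/height = 1 + (2.03-1)·1.5/2 = 1.772500
θ = twist·z/height = 236°·1.5/2 = 177.0000° = 3.089233 rad
cos θ = -0.998630, sin θ = 0.052336 (intermediates below are computed at full precision and shown rounded to 5 d.p.)
v1: (-5,-4.5) → rotate → (5.22866,4.23215) → ×s → (9.26780,7.50149) → (9.27,7.50)
v2: (2,-4.5) → rotate → (-1.76175,4.59850) → ×s → (-3.12270,8.15085) → (-3.12,8.15)
v3: (4,-2.5) → rotate → (-3.86368,2.70592) → ×s → (-6.84837,4.79624) → (-6.85,4.80)
v4: (-3,4.5) → rotate → (2.76038,-4.65084) → ×s → (4.89277,-8.24362) → (4.89,-8.24)
v5: (-4,3.5) → rotate → (3.81134,-3.70455) → ×s → (6.75560,-6.56631) → (6.76,-6.57)

Cross-section at z=1.5: (9.27,7.50) (-3.12,8.15) (-6.85,4.80) (4.89,-8.24) (6.76,-6.57)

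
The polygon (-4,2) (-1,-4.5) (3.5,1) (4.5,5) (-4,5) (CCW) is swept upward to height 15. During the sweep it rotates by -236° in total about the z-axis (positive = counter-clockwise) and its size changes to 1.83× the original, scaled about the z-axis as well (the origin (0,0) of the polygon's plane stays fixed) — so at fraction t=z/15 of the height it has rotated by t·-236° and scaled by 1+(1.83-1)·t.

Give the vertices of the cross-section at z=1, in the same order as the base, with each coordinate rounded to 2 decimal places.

t = z/height = 1/15 = 0.0666667
s = 1 + (scale-1)·z/height = 1 + (1.83-1)·1/15 = 1.055333
θ = twist·z/height = -236°·1/15 = -15.7333° = -0.274598 rad
cos θ = 0.962534, sin θ = -0.271160 (intermediates below are computed at full precision and shown rounded to 5 d.p.)
v1: (-4,2) → rotate → (-3.30782,3.00971) → ×s → (-3.49085,3.17625) → (-3.49,3.18)
v2: (-1,-4.5) → rotate → (-2.18276,-4.06024) → ×s → (-2.30354,-4.28491) → (-2.30,-4.28)
v3: (3.5,1) → rotate → (3.64003,0.01347) → ×s → (3.84145,0.01422) → (3.84,0.01)
v4: (4.5,5) → rotate → (5.68721,3.59245) → ×s → (6.00190,3.79123) → (6.00,3.79)
v5: (-4,5) → rotate → (-2.49433,5.89731) → ×s → (-2.63235,6.22363) → (-2.63,6.22)

Cross-section at z=1: (-3.49,3.18) (-2.30,-4.28) (3.84,0.01) (6.00,3.79) (-2.63,6.22)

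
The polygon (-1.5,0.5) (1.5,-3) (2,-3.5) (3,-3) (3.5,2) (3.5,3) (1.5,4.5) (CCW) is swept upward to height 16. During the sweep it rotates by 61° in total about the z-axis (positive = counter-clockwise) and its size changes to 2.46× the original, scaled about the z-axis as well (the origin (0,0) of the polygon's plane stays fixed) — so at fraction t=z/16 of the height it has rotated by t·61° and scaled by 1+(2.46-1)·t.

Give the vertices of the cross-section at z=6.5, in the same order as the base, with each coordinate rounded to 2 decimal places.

Cross-section at z=6.5: (-2.50,-0.28) (4.17,-3.34) (5.23,-3.73) (6.34,-2.34) (3.73,5.23) (3.06,6.68) (-0.84,7.51)

t = z/height = 6.5/16 = 0.40625
s = 1 + (scale-1)·z/height = 1 + (2.46-1)·6.5/16 = 1.593125
θ = twist·z/height = 61°·6.5/16 = 24.7813° = 0.432514 rad
cos θ = 0.907915, sin θ = 0.419155 (intermediates below are computed at full precision and shown rounded to 5 d.p.)
v1: (-1.5,0.5) → rotate → (-1.57145,-0.17478) → ×s → (-2.50352,-0.27844) → (-2.50,-0.28)
v2: (1.5,-3) → rotate → (2.61934,-2.09501) → ×s → (4.17293,-3.33762) → (4.17,-3.34)
v3: (2,-3.5) → rotate → (3.28287,-2.33939) → ×s → (5.23003,-3.72694) → (5.23,-3.73)
v4: (3,-3) → rotate → (3.98121,-1.46628) → ×s → (6.34256,-2.33597) → (6.34,-2.34)
v5: (3.5,2) → rotate → (2.33939,3.28287) → ×s → (3.72694,5.23003) → (3.73,5.23)
v6: (3.5,3) → rotate → (1.92024,4.19079) → ×s → (3.05918,6.67645) → (3.06,6.68)
v7: (1.5,4.5) → rotate → (-0.52433,4.71435) → ×s → (-0.83532,7.51055) → (-0.84,7.51)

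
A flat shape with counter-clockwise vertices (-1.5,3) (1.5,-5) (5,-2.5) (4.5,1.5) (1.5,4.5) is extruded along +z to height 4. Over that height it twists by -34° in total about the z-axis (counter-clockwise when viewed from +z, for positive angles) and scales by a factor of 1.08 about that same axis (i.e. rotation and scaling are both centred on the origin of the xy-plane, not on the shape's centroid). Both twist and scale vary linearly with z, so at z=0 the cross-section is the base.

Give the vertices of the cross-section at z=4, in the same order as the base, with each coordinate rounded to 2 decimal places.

Cross-section at z=4: (0.47,3.59) (-1.68,-5.38) (2.97,-5.26) (4.94,-1.37) (4.06,3.12)

t = z/height = 4/4 = 1
s = 1 + (scale-1)·z/height = 1 + (1.08-1)·4/4 = 1.080000
θ = twist·z/height = -34°·4/4 = -34.0000° = -0.593412 rad
cos θ = 0.829038, sin θ = -0.559193 (intermediates below are computed at full precision and shown rounded to 5 d.p.)
v1: (-1.5,3) → rotate → (0.43402,3.32590) → ×s → (0.46874,3.59197) → (0.47,3.59)
v2: (1.5,-5) → rotate → (-1.55241,-4.98398) → ×s → (-1.67660,-5.38270) → (-1.68,-5.38)
v3: (5,-2.5) → rotate → (2.74721,-4.86856) → ×s → (2.96698,-5.25804) → (2.97,-5.26)
v4: (4.5,1.5) → rotate → (4.56946,-1.27281) → ×s → (4.93502,-1.37464) → (4.94,-1.37)
v5: (1.5,4.5) → rotate → (3.75992,2.89188) → ×s → (4.06072,3.12323) → (4.06,3.12)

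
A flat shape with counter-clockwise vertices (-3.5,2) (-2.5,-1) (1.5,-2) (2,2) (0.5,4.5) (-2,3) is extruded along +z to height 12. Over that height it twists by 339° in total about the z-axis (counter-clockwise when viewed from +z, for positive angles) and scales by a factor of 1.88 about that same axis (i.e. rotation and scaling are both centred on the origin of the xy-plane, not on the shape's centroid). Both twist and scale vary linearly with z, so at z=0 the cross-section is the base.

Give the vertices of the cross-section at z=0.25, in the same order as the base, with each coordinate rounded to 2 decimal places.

t = z/height = 0.25/12 = 0.0208333
s = 1 + (scale-1)·z/height = 1 + (1.88-1)·0.25/12 = 1.018333
θ = twist·z/height = 339°·0.25/12 = 7.0625° = 0.123264 rad
cos θ = 0.992413, sin θ = 0.122952 (intermediates below are computed at full precision and shown rounded to 5 d.p.)
v1: (-3.5,2) → rotate → (-3.71935,1.55449) → ×s → (-3.78754,1.58299) → (-3.79,1.58)
v2: (-2.5,-1) → rotate → (-2.35808,-1.29979) → ×s → (-2.40131,-1.32362) → (-2.40,-1.32)
v3: (1.5,-2) → rotate → (1.73452,-1.80040) → ×s → (1.76632,-1.83340) → (1.77,-1.83)
v4: (2,2) → rotate → (1.73892,2.23073) → ×s → (1.77080,2.27163) → (1.77,2.27)
v5: (0.5,4.5) → rotate → (-0.05708,4.52733) → ×s → (-0.05812,4.61033) → (-0.06,4.61)
v6: (-2,3) → rotate → (-2.35368,2.73133) → ×s → (-2.39683,2.78141) → (-2.40,2.78)

Cross-section at z=0.25: (-3.79,1.58) (-2.40,-1.32) (1.77,-1.83) (1.77,2.27) (-0.06,4.61) (-2.40,2.78)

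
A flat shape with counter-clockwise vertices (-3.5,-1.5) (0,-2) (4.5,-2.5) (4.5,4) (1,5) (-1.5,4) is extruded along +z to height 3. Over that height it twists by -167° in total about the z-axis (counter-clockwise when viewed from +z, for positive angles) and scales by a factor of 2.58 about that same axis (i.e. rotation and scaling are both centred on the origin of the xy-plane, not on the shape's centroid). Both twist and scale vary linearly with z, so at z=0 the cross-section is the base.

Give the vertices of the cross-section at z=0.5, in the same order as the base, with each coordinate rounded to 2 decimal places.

t = z/height = 0.5/3 = 0.166667
s = 1 + (scale-1)·z/height = 1 + (2.58-1)·0.5/3 = 1.263333
θ = twist·z/height = -167°·0.5/3 = -27.8333° = -0.485783 rad
cos θ = 0.884309, sin θ = -0.466901 (intermediates below are computed at full precision and shown rounded to 5 d.p.)
v1: (-3.5,-1.5) → rotate → (-3.79544,0.30769) → ×s → (-4.79490,0.38871) → (-4.79,0.39)
v2: (0,-2) → rotate → (-0.93380,-1.76862) → ×s → (-1.17970,-2.23436) → (-1.18,-2.23)
v3: (4.5,-2.5) → rotate → (2.81214,-4.31183) → ×s → (3.55267,-5.44728) → (3.55,-5.45)
v4: (4.5,4) → rotate → (5.84700,1.43618) → ×s → (7.38671,1.81438) → (7.39,1.81)
v5: (1,5) → rotate → (3.21882,3.95465) → ×s → (4.06644,4.99604) → (4.07,5.00)
v6: (-1.5,4) → rotate → (0.54114,4.23759) → ×s → (0.68364,5.35349) → (0.68,5.35)

Cross-section at z=0.5: (-4.79,0.39) (-1.18,-2.23) (3.55,-5.45) (7.39,1.81) (4.07,5.00) (0.68,5.35)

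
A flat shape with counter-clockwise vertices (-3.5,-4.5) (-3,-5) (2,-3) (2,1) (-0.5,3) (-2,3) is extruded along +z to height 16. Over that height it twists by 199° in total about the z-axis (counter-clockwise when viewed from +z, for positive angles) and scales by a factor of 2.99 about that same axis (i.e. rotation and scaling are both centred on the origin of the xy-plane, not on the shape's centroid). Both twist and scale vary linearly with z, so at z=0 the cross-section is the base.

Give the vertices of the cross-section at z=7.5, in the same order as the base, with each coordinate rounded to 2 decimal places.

t = z/height = 7.5/16 = 0.46875
s = 1 + (scale-1)·z/height = 1 + (2.99-1)·7.5/16 = 1.932813
θ = twist·z/height = 199°·7.5/16 = 93.2813° = 1.628065 rad
cos θ = -0.057237, sin θ = 0.998361 (intermediates below are computed at full precision and shown rounded to 5 d.p.)
v1: (-3.5,-4.5) → rotate → (4.69295,-3.23669) → ×s → (9.07060,-6.25592) → (9.07,-6.26)
v2: (-3,-5) → rotate → (5.16351,-2.70890) → ×s → (9.98011,-5.23579) → (9.98,-5.24)
v3: (2,-3) → rotate → (2.88061,2.16843) → ×s → (5.56767,4.19117) → (5.57,4.19)
v4: (2,1) → rotate → (-1.11284,1.93948) → ×s → (-2.15090,3.74866) → (-2.15,3.75)
v5: (-0.5,3) → rotate → (-2.96646,-0.67089) → ×s → (-5.73362,-1.29671) → (-5.73,-1.30)
v6: (-2,3) → rotate → (-2.88061,-2.16843) → ×s → (-5.56767,-4.19117) → (-5.57,-4.19)

Cross-section at z=7.5: (9.07,-6.26) (9.98,-5.24) (5.57,4.19) (-2.15,3.75) (-5.73,-1.30) (-5.57,-4.19)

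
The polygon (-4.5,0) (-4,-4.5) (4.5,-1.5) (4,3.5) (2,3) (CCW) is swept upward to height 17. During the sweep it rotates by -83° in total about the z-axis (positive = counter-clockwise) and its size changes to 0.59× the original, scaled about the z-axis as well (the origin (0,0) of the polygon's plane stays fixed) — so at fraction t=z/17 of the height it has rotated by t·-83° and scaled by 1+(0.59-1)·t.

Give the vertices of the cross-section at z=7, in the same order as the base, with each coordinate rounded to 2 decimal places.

Cross-section at z=7: (-3.09,2.10) (-4.85,-1.23) (2.39,-3.13) (4.38,0.54) (2.78,1.13)

t = z/height = 7/17 = 0.411765
s = 1 + (scale-1)·z/height = 1 + (0.59-1)·7/17 = 0.831176
θ = twist·z/height = -83°·7/17 = -34.1765° = -0.596492 rad
cos θ = 0.827311, sin θ = -0.561744 (intermediates below are computed at full precision and shown rounded to 5 d.p.)
v1: (-4.5,0) → rotate → (-3.72290,2.52785) → ×s → (-3.09439,2.10109) → (-3.09,2.10)
v2: (-4,-4.5) → rotate → (-5.83709,-1.47593) → ×s → (-4.85165,-1.22676) → (-4.85,-1.23)
v3: (4.5,-1.5) → rotate → (2.88029,-3.76881) → ×s → (2.39403,-3.13255) → (2.39,-3.13)
v4: (4,3.5) → rotate → (5.27535,0.64861) → ×s → (4.38475,0.53911) → (4.38,0.54)
v5: (2,3) → rotate → (3.33985,1.35845) → ×s → (2.77601,1.12911) → (2.78,1.13)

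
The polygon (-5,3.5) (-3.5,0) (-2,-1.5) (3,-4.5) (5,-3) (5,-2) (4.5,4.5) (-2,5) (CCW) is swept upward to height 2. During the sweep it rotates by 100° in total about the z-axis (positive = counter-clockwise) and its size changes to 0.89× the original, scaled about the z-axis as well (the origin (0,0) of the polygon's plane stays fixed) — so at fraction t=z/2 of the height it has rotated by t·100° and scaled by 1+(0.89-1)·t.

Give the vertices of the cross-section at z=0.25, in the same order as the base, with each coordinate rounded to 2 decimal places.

Cross-section at z=0.25: (-5.56,2.30) (-3.37,-0.75) (-1.61,-1.87) (3.85,-3.69) (5.45,-1.82) (5.24,-0.86) (3.37,5.29) (-2.99,4.39)

t = z/height = 0.25/2 = 0.125
s = 1 + (scale-1)·z/height = 1 + (0.89-1)·0.25/2 = 0.986250
θ = twist·z/height = 100°·0.25/2 = 12.5000° = 0.218166 rad
cos θ = 0.976296, sin θ = 0.216440 (intermediates below are computed at full precision and shown rounded to 5 d.p.)
v1: (-5,3.5) → rotate → (-5.63902,2.33484) → ×s → (-5.56148,2.30273) → (-5.56,2.30)
v2: (-3.5,0) → rotate → (-3.41704,-0.75754) → ×s → (-3.37005,-0.74712) → (-3.37,-0.75)
v3: (-2,-1.5) → rotate → (-1.62793,-1.89732) → ×s → (-1.60555,-1.87124) → (-1.61,-1.87)
v4: (3,-4.5) → rotate → (3.90287,-3.74401) → ×s → (3.84920,-3.69253) → (3.85,-3.69)
v5: (5,-3) → rotate → (5.53080,-1.84669) → ×s → (5.45475,-1.82130) → (5.45,-1.82)
v6: (5,-2) → rotate → (5.31436,-0.87039) → ×s → (5.24129,-0.85843) → (5.24,-0.86)
v7: (4.5,4.5) → rotate → (3.41935,5.36731) → ×s → (3.37234,5.29351) → (3.37,5.29)
v8: (-2,5) → rotate → (-3.03479,4.44860) → ×s → (-2.99306,4.38743) → (-2.99,4.39)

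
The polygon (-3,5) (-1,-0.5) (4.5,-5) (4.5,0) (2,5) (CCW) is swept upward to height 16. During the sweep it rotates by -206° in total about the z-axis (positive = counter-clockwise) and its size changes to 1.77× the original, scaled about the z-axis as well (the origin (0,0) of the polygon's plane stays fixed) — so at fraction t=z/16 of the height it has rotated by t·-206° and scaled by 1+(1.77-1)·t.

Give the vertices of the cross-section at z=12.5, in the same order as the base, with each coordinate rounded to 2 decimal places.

Cross-section at z=12.5: (7.16,-6.00) (1.25,1.28) (-9.43,5.21) (-6.81,-2.35) (-0.41,-8.61)

t = z/height = 12.5/16 = 0.78125
s = 1 + (scale-1)·z/height = 1 + (1.77-1)·12.5/16 = 1.601563
θ = twist·z/height = -206°·12.5/16 = -160.9375° = -2.808889 rad
cos θ = -0.945163, sin θ = -0.326599 (intermediates below are computed at full precision and shown rounded to 5 d.p.)
v1: (-3,5) → rotate → (4.46849,-3.74602) → ×s → (7.15656,-5.99948) → (7.16,-6.00)
v2: (-1,-0.5) → rotate → (0.78186,0.79918) → ×s → (1.25220,1.27994) → (1.25,1.28)
v3: (4.5,-5) → rotate → (-5.88623,3.25612) → ×s → (-9.42716,5.21488) → (-9.43,5.21)
v4: (4.5,0) → rotate → (-4.25323,-1.46970) → ×s → (-6.81182,-2.35381) → (-6.81,-2.35)
v5: (2,5) → rotate → (-0.25733,-5.37901) → ×s → (-0.41213,-8.61483) → (-0.41,-8.61)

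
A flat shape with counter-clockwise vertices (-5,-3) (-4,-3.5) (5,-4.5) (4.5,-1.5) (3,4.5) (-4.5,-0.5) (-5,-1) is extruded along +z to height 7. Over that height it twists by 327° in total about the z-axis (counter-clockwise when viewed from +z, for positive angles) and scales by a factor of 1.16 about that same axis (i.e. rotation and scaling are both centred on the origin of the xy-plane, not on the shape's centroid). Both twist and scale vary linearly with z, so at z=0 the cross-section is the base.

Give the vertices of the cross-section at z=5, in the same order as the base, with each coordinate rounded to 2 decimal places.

Cross-section at z=5: (0.62,6.47) (-0.49,5.90) (-7.34,-1.51) (-4.32,-3.04) (2.05,-5.67) (2.53,4.37) (2.41,5.14)

t = z/height = 5/7 = 0.714286
s = 1 + (scale-1)·z/height = 1 + (1.16-1)·5/7 = 1.114286
θ = twist·z/height = 327°·5/7 = 233.5714° = 4.076590 rad
cos θ = -0.593820, sin θ = -0.804598 (intermediates below are computed at full precision and shown rounded to 5 d.p.)
v1: (-5,-3) → rotate → (0.55531,5.80445) → ×s → (0.61877,6.46782) → (0.62,6.47)
v2: (-4,-3.5) → rotate → (-0.44081,5.29676) → ×s → (-0.49119,5.90211) → (-0.49,5.90)
v3: (5,-4.5) → rotate → (-6.58979,-1.35080) → ×s → (-7.34291,-1.50517) → (-7.34,-1.51)
v4: (4.5,-1.5) → rotate → (-3.87909,-2.72996) → ×s → (-4.32241,-3.04196) → (-4.32,-3.04)
v5: (3,4.5) → rotate → (1.83923,-5.08598) → ×s → (2.04943,-5.66724) → (2.05,-5.67)
v6: (-4.5,-0.5) → rotate → (2.26989,3.91760) → ×s → (2.52931,4.36533) → (2.53,4.37)
v7: (-5,-1) → rotate → (2.16450,4.61681) → ×s → (2.41187,5.14444) → (2.41,5.14)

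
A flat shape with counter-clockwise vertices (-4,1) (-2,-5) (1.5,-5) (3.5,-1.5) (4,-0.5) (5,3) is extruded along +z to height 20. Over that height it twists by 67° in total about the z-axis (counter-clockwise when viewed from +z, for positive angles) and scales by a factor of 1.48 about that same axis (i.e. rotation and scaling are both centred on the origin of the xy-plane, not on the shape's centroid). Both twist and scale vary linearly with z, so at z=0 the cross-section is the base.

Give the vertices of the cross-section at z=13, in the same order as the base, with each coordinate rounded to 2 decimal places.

Cross-section at z=13: (-4.71,-2.66) (2.62,-6.56) (5.95,-3.40) (4.68,1.74) (4.26,3.14) (2.04,7.37)

t = z/height = 13/20 = 0.65
s = 1 + (scale-1)·z/height = 1 + (1.48-1)·13/20 = 1.312000
θ = twist·z/height = 67°·13/20 = 43.5500° = 0.760091 rad
cos θ = 0.724773, sin θ = 0.688987 (intermediates below are computed at full precision and shown rounded to 5 d.p.)
v1: (-4,1) → rotate → (-3.58808,-2.03118) → ×s → (-4.70756,-2.66490) → (-4.71,-2.66)
v2: (-2,-5) → rotate → (1.99539,-5.00184) → ×s → (2.61795,-6.56242) → (2.62,-6.56)
v3: (1.5,-5) → rotate → (4.53210,-2.59039) → ×s → (5.94611,-3.39859) → (5.95,-3.40)
v4: (3.5,-1.5) → rotate → (3.57019,1.32430) → ×s → (4.68409,1.73748) → (4.68,1.74)
v5: (4,-0.5) → rotate → (3.24359,2.39356) → ×s → (4.25559,3.14035) → (4.26,3.14)
v6: (5,3) → rotate → (1.55690,5.61926) → ×s → (2.04266,7.37246) → (2.04,7.37)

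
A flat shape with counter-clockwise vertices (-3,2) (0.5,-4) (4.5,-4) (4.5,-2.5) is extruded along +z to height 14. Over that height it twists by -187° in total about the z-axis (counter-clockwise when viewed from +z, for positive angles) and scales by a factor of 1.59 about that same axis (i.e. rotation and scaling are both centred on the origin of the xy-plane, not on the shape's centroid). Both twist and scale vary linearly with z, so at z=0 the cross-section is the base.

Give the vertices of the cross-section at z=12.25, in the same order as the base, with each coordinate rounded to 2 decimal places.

t = z/height = 12.25/14 = 0.875
s = 1 + (scale-1)·z/height = 1 + (1.59-1)·12.25/14 = 1.516250
θ = twist·z/height = -187°·12.25/14 = -163.6250° = -2.855795 rad
cos θ = -0.959437, sin θ = -0.281923 (intermediates below are computed at full precision and shown rounded to 5 d.p.)
v1: (-3,2) → rotate → (3.44216,-1.07311) → ×s → (5.21917,-1.62710) → (5.22,-1.63)
v2: (0.5,-4) → rotate → (-1.60741,3.69679) → ×s → (-2.43724,5.60525) → (-2.44,5.61)
v3: (4.5,-4) → rotate → (-5.44516,2.56910) → ×s → (-8.25622,3.89539) → (-8.26,3.90)
v4: (4.5,-2.5) → rotate → (-5.02227,1.12994) → ×s → (-7.61502,1.71327) → (-7.62,1.71)

Cross-section at z=12.25: (5.22,-1.63) (-2.44,5.61) (-8.26,3.90) (-7.62,1.71)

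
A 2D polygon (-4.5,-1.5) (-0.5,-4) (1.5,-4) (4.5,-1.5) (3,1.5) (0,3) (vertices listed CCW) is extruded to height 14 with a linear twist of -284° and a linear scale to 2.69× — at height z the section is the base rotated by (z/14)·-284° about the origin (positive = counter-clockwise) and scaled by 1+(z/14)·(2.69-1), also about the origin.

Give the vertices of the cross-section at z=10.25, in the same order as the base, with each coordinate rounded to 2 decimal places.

t = z/height = 10.25/14 = 0.732143
s = 1 + (scale-1)·z/height = 1 + (2.69-1)·10.25/14 = 2.237321
θ = twist·z/height = -284°·10.25/14 = -207.9286° = -3.629038 rad
cos θ = -0.883532, sin θ = 0.468370 (intermediates below are computed at full precision and shown rounded to 5 d.p.)
v1: (-4.5,-1.5) → rotate → (4.67845,-0.78237) → ×s → (10.46720,-1.75041) → (10.47,-1.75)
v2: (-0.5,-4) → rotate → (2.31525,3.29994) → ×s → (5.17995,7.38303) → (5.18,7.38)
v3: (1.5,-4) → rotate → (0.54818,4.23668) → ×s → (1.22646,9.47882) → (1.23,9.48)
v4: (4.5,-1.5) → rotate → (-3.27334,3.43297) → ×s → (-7.32351,7.68065) → (-7.32,7.68)
v5: (3,1.5) → rotate → (-3.35315,0.07981) → ×s → (-7.50208,0.17857) → (-7.50,0.18)
v6: (0,3) → rotate → (-1.40511,-2.65060) → ×s → (-3.14369,-5.93024) → (-3.14,-5.93)

Cross-section at z=10.25: (10.47,-1.75) (5.18,7.38) (1.23,9.48) (-7.32,7.68) (-7.50,0.18) (-3.14,-5.93)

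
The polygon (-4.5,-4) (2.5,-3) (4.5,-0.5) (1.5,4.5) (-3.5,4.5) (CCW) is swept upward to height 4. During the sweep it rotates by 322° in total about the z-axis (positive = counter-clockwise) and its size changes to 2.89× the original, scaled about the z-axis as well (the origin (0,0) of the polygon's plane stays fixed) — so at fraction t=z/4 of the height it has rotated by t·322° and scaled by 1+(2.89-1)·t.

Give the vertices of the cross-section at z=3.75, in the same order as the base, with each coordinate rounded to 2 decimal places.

Cross-section at z=3.75: (-16.00,4.74) (-3.40,-10.28) (5.41,-11.32) (12.79,3.06) (5.47,14.83)

t = z/height = 3.75/4 = 0.9375
s = 1 + (scale-1)·z/height = 1 + (2.89-1)·3.75/4 = 2.771875
θ = twist·z/height = 322°·3.75/4 = 301.8750° = 5.268713 rad
cos θ = 0.528068, sin θ = -0.849202 (intermediates below are computed at full precision and shown rounded to 5 d.p.)
v1: (-4.5,-4) → rotate → (-5.77311,1.70914) → ×s → (-16.00235,4.73752) → (-16.00,4.74)
v2: (2.5,-3) → rotate → (-1.22744,-3.70721) → ×s → (-3.40230,-10.27592) → (-3.40,-10.28)
v3: (4.5,-0.5) → rotate → (1.95170,-4.08544) → ×s → (5.40988,-11.32434) → (5.41,-11.32)
v4: (1.5,4.5) → rotate → (4.61351,1.10250) → ×s → (12.78808,3.05600) → (12.79,3.06)
v5: (-3.5,4.5) → rotate → (1.97317,5.34851) → ×s → (5.46939,14.82541) → (5.47,14.83)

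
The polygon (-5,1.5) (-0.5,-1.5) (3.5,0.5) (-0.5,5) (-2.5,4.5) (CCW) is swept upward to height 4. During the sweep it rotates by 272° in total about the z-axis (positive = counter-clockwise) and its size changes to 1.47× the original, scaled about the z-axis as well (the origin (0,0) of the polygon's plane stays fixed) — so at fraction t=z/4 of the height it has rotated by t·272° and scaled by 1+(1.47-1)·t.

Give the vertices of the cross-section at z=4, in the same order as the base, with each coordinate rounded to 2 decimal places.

Cross-section at z=4: (1.95,7.42) (-2.23,0.66) (0.91,-5.12) (7.32,0.99) (6.48,3.90)

t = z/height = 4/4 = 1
s = 1 + (scale-1)·z/height = 1 + (1.47-1)·4/4 = 1.470000
θ = twist·z/height = 272°·4/4 = 272.0000° = 4.747296 rad
cos θ = 0.034899, sin θ = -0.999391 (intermediates below are computed at full precision and shown rounded to 5 d.p.)
v1: (-5,1.5) → rotate → (1.32459,5.04930) → ×s → (1.94715,7.42248) → (1.95,7.42)
v2: (-0.5,-1.5) → rotate → (-1.51654,0.44735) → ×s → (-2.22931,0.65760) → (-2.23,0.66)
v3: (3.5,0.5) → rotate → (0.62184,-3.48042) → ×s → (0.91411,-5.11621) → (0.91,-5.12)
v4: (-0.5,5) → rotate → (4.97950,0.67419) → ×s → (7.31987,0.99106) → (7.32,0.99)
v5: (-2.5,4.5) → rotate → (4.41001,2.65552) → ×s → (6.48271,3.90362) → (6.48,3.90)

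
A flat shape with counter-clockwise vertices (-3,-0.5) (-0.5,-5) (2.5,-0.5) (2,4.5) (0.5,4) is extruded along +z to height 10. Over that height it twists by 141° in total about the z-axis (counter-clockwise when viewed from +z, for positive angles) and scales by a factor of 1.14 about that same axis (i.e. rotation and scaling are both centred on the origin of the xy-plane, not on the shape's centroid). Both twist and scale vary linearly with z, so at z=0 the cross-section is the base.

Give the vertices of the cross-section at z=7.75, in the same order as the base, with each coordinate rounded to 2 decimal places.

Cross-section at z=7.75: (1.62,-2.96) (5.41,1.31) (-0.39,2.80) (-5.44,0.45) (-4.37,-0.94)

t = z/height = 7.75/10 = 0.775
s = 1 + (scale-1)·z/height = 1 + (1.14-1)·7.75/10 = 1.108500
θ = twist·z/height = 141°·7.75/10 = 109.2750° = 1.907209 rad
cos θ = -0.330103, sin θ = 0.943945 (intermediates below are computed at full precision and shown rounded to 5 d.p.)
v1: (-3,-0.5) → rotate → (1.46228,-2.66678) → ×s → (1.62094,-2.95613) → (1.62,-2.96)
v2: (-0.5,-5) → rotate → (4.88478,1.17854) → ×s → (5.41477,1.30641) → (5.41,1.31)
v3: (2.5,-0.5) → rotate → (-0.35328,2.52491) → ×s → (-0.39162,2.79887) → (-0.39,2.80)
v4: (2,4.5) → rotate → (-4.90796,0.40243) → ×s → (-5.44047,0.44609) → (-5.44,0.45)
v5: (0.5,4) → rotate → (-3.94083,-0.84844) → ×s → (-4.36841,-0.94049) → (-4.37,-0.94)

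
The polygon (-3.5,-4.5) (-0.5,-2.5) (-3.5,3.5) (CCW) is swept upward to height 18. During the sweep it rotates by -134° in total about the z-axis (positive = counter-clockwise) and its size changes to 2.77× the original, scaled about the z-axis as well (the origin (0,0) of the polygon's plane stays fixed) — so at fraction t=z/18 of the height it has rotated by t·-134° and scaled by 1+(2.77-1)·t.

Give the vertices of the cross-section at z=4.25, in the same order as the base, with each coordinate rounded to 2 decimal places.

Cross-section at z=4.25: (-7.57,-2.83) (-2.46,-2.65) (-1.62,6.83)

t = z/height = 4.25/18 = 0.236111
s = 1 + (scale-1)·z/height = 1 + (2.77-1)·4.25/18 = 1.417917
θ = twist·z/height = -134°·4.25/18 = -31.6389° = -0.552203 rad
cos θ = 0.851371, sin θ = -0.524564 (intermediates below are computed at full precision and shown rounded to 5 d.p.)
v1: (-3.5,-4.5) → rotate → (-5.34034,-1.99520) → ×s → (-7.57215,-2.82902) → (-7.57,-2.83)
v2: (-0.5,-2.5) → rotate → (-1.73710,-1.86615) → ×s → (-2.46306,-2.64604) → (-2.46,-2.65)
v3: (-3.5,3.5) → rotate → (-1.14383,4.81577) → ×s → (-1.62185,6.82836) → (-1.62,6.83)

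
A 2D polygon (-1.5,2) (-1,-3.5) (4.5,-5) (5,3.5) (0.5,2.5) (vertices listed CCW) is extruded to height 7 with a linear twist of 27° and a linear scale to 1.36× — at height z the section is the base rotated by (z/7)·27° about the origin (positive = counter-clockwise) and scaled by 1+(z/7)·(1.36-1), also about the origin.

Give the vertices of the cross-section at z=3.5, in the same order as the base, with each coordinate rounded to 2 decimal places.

t = z/height = 3.5/7 = 0.5
s = 1 + (scale-1)·z/height = 1 + (1.36-1)·3.5/7 = 1.180000
θ = twist·z/height = 27°·3.5/7 = 13.5000° = 0.235619 rad
cos θ = 0.972370, sin θ = 0.233445 (intermediates below are computed at full precision and shown rounded to 5 d.p.)
v1: (-1.5,2) → rotate → (-1.92545,1.59457) → ×s → (-2.27203,1.88159) → (-2.27,1.88)
v2: (-1,-3.5) → rotate → (-0.15531,-3.63674) → ×s → (-0.18327,-4.29135) → (-0.18,-4.29)
v3: (4.5,-5) → rotate → (5.54289,-3.81135) → ×s → (6.54061,-4.49739) → (6.54,-4.50)
v4: (5,3.5) → rotate → (4.04479,4.57052) → ×s → (4.77285,5.39322) → (4.77,5.39)
v5: (0.5,2.5) → rotate → (-0.09743,2.54765) → ×s → (-0.11497,3.00622) → (-0.11,3.01)

Cross-section at z=3.5: (-2.27,1.88) (-0.18,-4.29) (6.54,-4.50) (4.77,5.39) (-0.11,3.01)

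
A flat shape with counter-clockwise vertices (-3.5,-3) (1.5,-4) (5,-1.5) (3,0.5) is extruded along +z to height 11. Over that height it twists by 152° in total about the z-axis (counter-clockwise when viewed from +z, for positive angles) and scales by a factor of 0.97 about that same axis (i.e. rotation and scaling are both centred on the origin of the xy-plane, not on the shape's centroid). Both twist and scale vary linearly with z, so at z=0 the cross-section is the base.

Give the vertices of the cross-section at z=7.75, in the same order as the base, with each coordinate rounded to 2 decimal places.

t = z/height = 7.75/11 = 0.704545
s = 1 + (scale-1)·z/height = 1 + (0.97-1)·7.75/11 = 0.978864
θ = twist·z/height = 152°·7.75/11 = 107.0909° = 1.869089 rad
cos θ = -0.293889, sin θ = 0.955840 (intermediates below are computed at full precision and shown rounded to 5 d.p.)
v1: (-3.5,-3) → rotate → (3.89613,-2.46377) → ×s → (3.81378,-2.41170) → (3.81,-2.41)
v2: (1.5,-4) → rotate → (3.38253,2.60931) → ×s → (3.31103,2.55416) → (3.31,2.55)
v3: (5,-1.5) → rotate → (-0.03568,5.22003) → ×s → (-0.03493,5.10970) → (-0.03,5.11)
v4: (3,0.5) → rotate → (-1.35959,2.72057) → ×s → (-1.33085,2.66307) → (-1.33,2.66)

Cross-section at z=7.75: (3.81,-2.41) (3.31,2.55) (-0.03,5.11) (-1.33,2.66)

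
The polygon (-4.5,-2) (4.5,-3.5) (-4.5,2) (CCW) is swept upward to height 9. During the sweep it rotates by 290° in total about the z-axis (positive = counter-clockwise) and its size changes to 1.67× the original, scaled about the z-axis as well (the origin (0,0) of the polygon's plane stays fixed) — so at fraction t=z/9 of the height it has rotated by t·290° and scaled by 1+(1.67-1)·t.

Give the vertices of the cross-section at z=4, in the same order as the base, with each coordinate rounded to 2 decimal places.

Cross-section at z=4: (5.69,-2.92) (-0.13,7.40) (1.65,-6.18)

t = z/height = 4/9 = 0.444444
s = 1 + (scale-1)·z/height = 1 + (1.67-1)·4/9 = 1.297778
θ = twist·z/height = 290°·4/9 = 128.8889° = 2.249535 rad
cos θ = -0.627812, sin θ = 0.778365 (intermediates below are computed at full precision and shown rounded to 5 d.p.)
v1: (-4.5,-2) → rotate → (4.38188,-2.24702) → ×s → (5.68671,-2.91613) → (5.69,-2.92)
v2: (4.5,-3.5) → rotate → (-0.10088,5.69998) → ×s → (-0.13092,7.39731) → (-0.13,7.40)
v3: (-4.5,2) → rotate → (1.26842,-4.75827) → ×s → (1.64613,-6.17517) → (1.65,-6.18)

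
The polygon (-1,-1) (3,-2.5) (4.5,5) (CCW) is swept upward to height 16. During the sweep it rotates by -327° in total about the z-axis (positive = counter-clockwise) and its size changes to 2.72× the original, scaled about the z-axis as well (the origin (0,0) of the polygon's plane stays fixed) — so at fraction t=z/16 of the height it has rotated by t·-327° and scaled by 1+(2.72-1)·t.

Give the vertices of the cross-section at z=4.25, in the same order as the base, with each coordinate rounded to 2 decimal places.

t = z/height = 4.25/16 = 0.265625
s = 1 + (scale-1)·z/height = 1 + (2.72-1)·4.25/16 = 1.456875
θ = twist·z/height = -327°·4.25/16 = -86.8594° = -1.515982 rad
cos θ = 0.054787, sin θ = -0.998498 (intermediates below are computed at full precision and shown rounded to 5 d.p.)
v1: (-1,-1) → rotate → (-1.05328,0.94371) → ×s → (-1.53450,1.37487) → (-1.53,1.37)
v2: (3,-2.5) → rotate → (-2.33188,-3.13246) → ×s → (-3.39726,-4.56360) → (-3.40,-4.56)
v3: (4.5,5) → rotate → (5.23903,-4.21931) → ×s → (7.63261,-6.14700) → (7.63,-6.15)

Cross-section at z=4.25: (-1.53,1.37) (-3.40,-4.56) (7.63,-6.15)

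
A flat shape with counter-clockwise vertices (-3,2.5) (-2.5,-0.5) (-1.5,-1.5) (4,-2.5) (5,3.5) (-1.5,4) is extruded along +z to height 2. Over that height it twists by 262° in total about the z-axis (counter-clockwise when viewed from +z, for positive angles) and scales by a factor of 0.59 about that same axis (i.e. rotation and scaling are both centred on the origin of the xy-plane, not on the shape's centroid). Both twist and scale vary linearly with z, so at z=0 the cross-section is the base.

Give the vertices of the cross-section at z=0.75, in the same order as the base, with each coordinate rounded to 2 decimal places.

Cross-section at z=0.75: (-1.73,-2.82) (0.72,-2.03) (1.44,-1.07) (1.61,3.65) (-3.54,3.76) (-3.17,-1.74)

t = z/height = 0.75/2 = 0.375
s = 1 + (scale-1)·z/height = 1 + (0.59-1)·0.75/2 = 0.846250
θ = twist·z/height = 262°·0.75/2 = 98.2500° = 1.714786 rad
cos θ = -0.143493, sin θ = 0.989651 (intermediates below are computed at full precision and shown rounded to 5 d.p.)
v1: (-3,2.5) → rotate → (-2.04365,-3.32769) → ×s → (-1.72944,-2.81605) → (-1.73,-2.82)
v2: (-2.5,-0.5) → rotate → (0.85356,-2.40238) → ×s → (0.72232,-2.03302) → (0.72,-2.03)
v3: (-1.5,-1.5) → rotate → (1.69972,-1.26924) → ×s → (1.43838,-1.07409) → (1.44,-1.07)
v4: (4,-2.5) → rotate → (1.90016,4.31734) → ×s → (1.60801,3.65355) → (1.61,3.65)
v5: (5,3.5) → rotate → (-4.18124,4.44603) → ×s → (-3.53838,3.76246) → (-3.54,3.76)
v6: (-1.5,4) → rotate → (-3.74337,-2.05845) → ×s → (-3.16782,-1.74196) → (-3.17,-1.74)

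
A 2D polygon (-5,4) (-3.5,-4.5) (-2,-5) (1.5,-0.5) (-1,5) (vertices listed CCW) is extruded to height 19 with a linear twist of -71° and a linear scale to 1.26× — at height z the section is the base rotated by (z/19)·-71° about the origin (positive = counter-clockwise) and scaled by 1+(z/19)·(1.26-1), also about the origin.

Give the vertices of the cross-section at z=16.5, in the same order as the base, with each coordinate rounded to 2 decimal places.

Cross-section at z=16.5: (1.41,7.72) (-6.89,1.16) (-6.56,-0.75) (0.33,-1.91) (4.81,3.99)

t = z/height = 16.5/19 = 0.868421
s = 1 + (scale-1)·z/height = 1 + (1.26-1)·16.5/19 = 1.225789
θ = twist·z/height = -71°·16.5/19 = -61.6579° = -1.076133 rad
cos θ = 0.474735, sin θ = -0.880129 (intermediates below are computed at full precision and shown rounded to 5 d.p.)
v1: (-5,4) → rotate → (1.14684,6.29958) → ×s → (1.40578,7.72196) → (1.41,7.72)
v2: (-3.5,-4.5) → rotate → (-5.62215,0.94414) → ×s → (-6.89157,1.15732) → (-6.89,1.16)
v3: (-2,-5) → rotate → (-5.35011,-0.61342) → ×s → (-6.55811,-0.75192) → (-6.56,-0.75)
v4: (1.5,-0.5) → rotate → (0.27204,-1.55756) → ×s → (0.33346,-1.90924) → (0.33,-1.91)
v5: (-1,5) → rotate → (3.92591,3.25380) → ×s → (4.81234,3.98848) → (4.81,3.99)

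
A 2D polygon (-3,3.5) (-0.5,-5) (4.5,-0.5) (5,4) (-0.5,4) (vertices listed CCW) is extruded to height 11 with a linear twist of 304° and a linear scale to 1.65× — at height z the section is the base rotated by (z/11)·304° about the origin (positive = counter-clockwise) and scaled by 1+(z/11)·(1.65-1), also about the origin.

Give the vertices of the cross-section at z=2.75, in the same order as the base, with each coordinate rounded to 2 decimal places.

t = z/height = 2.75/11 = 0.25
s = 1 + (scale-1)·z/height = 1 + (1.65-1)·2.75/11 = 1.162500
θ = twist·z/height = 304°·2.75/11 = 76.0000° = 1.326450 rad
cos θ = 0.241922, sin θ = 0.970296 (intermediates below are computed at full precision and shown rounded to 5 d.p.)
v1: (-3,3.5) → rotate → (-4.12180,-2.06416) → ×s → (-4.79159,-2.39959) → (-4.79,-2.40)
v2: (-0.5,-5) → rotate → (4.73052,-1.69476) → ×s → (5.49923,-1.97016) → (5.50,-1.97)
v3: (4.5,-0.5) → rotate → (1.57380,4.24537) → ×s → (1.82954,4.93524) → (1.83,4.94)
v4: (5,4) → rotate → (-2.67157,5.81917) → ×s → (-3.10570,6.76478) → (-3.11,6.76)
v5: (-0.5,4) → rotate → (-4.00214,0.48254) → ×s → (-4.65249,0.56095) → (-4.65,0.56)

Cross-section at z=2.75: (-4.79,-2.40) (5.50,-1.97) (1.83,4.94) (-3.11,6.76) (-4.65,0.56)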